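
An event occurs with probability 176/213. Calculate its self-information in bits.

Information content I(x) = -log₂(p(x))
I = -log₂(176/213) = -log₂(0.8263)
I = 0.2753 bits


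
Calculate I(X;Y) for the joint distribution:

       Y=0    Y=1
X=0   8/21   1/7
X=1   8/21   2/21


H(X) = 0.9984, H(Y) = 0.7919, H(X,Y) = 1.7849
I(X;Y) = H(X) + H(Y) - H(X,Y) = 0.0053 bits


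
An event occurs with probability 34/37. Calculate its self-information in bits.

Information content I(x) = -log₂(p(x))
I = -log₂(34/37) = -log₂(0.9189)
I = 0.1220 bits


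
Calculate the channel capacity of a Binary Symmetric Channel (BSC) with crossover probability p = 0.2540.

For BSC with error probability p:
C = 1 - H(p) where H(p) is binary entropy
H(0.2540) = -0.2540 × log₂(0.2540) - 0.7460 × log₂(0.7460)
H(p) = 0.8176
C = 1 - 0.8176 = 0.1824 bits/use


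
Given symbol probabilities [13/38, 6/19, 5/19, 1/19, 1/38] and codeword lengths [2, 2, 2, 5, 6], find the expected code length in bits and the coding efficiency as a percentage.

Average length L = Σ p_i × l_i = 2.2632 bits
Entropy H = 1.9231 bits
Efficiency η = H/L × 100% = 84.97%


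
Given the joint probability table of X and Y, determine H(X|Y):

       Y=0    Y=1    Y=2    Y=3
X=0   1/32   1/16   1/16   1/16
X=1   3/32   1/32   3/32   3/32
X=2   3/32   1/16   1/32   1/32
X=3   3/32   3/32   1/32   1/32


H(X|Y) = Σ_y p(y) H(X|Y=y)
  p(Y=0) = 5/16, H(X|Y=0) = 1.8955
  p(Y=1) = 1/4, H(X|Y=1) = 1.9056
  p(Y=2) = 7/32, H(X|Y=2) = 1.8424
  p(Y=3) = 7/32, H(X|Y=3) = 1.8424
H(X|Y) = 0.3125×1.8955 + 0.2500×1.9056 + 0.2188×1.8424 + 0.2188×1.8424 = 1.8748 bits


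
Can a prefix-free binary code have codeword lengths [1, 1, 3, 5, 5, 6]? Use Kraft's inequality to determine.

Kraft inequality: Σ 2^(-l_i) ≤ 1 for prefix-free code
Calculating: 2^(-1) + 2^(-1) + 2^(-3) + 2^(-5) + 2^(-5) + 2^(-6)
= 0.5 + 0.5 + 0.125 + 0.03125 + 0.03125 + 0.015625
= 1.2031
Since 1.2031 > 1, prefix-free code does not exist


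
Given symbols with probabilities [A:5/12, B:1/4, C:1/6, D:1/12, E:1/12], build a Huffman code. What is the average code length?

Huffman tree construction:
Combine smallest probabilities repeatedly
Resulting codes:
  A: 0 (length 1)
  B: 10 (length 2)
  C: 110 (length 3)
  D: 1110 (length 4)
  E: 1111 (length 4)
Average length = Σ p(s) × length(s) = 2.0833 bits


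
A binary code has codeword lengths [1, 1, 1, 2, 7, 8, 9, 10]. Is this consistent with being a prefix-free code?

Kraft inequality: Σ 2^(-l_i) ≤ 1 for prefix-free code
Calculating: 2^(-1) + 2^(-1) + 2^(-1) + 2^(-2) + 2^(-7) + 2^(-8) + 2^(-9) + 2^(-10)
= 0.5 + 0.5 + 0.5 + 0.25 + 0.0078125 + 0.00390625 + 0.001953125 + 0.0009765625
= 1.7646
Since 1.7646 > 1, prefix-free code does not exist


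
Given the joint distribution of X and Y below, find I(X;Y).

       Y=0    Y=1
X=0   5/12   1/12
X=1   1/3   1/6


H(X) = 1.0000, H(Y) = 0.8113, H(X,Y) = 1.7842
I(X;Y) = H(X) + H(Y) - H(X,Y) = 0.0271 bits


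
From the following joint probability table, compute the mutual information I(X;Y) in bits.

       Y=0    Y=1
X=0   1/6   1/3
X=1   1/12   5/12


H(X) = 1.0000, H(Y) = 0.8113, H(X,Y) = 1.7842
I(X;Y) = H(X) + H(Y) - H(X,Y) = 0.0271 bits


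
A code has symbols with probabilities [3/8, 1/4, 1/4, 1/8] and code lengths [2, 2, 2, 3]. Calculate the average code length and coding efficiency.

Average length L = Σ p_i × l_i = 2.1250 bits
Entropy H = 1.9056 bits
Efficiency η = H/L × 100% = 89.68%


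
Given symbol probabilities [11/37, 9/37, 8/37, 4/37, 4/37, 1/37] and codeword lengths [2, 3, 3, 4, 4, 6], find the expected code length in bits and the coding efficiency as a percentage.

Average length L = Σ p_i × l_i = 3.0000 bits
Entropy H = 2.3288 bits
Efficiency η = H/L × 100% = 77.63%


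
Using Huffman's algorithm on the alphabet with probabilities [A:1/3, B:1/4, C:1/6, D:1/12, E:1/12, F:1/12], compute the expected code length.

Huffman tree construction:
Combine smallest probabilities repeatedly
Resulting codes:
  A: 11 (length 2)
  B: 01 (length 2)
  C: 101 (length 3)
  D: 000 (length 3)
  E: 001 (length 3)
  F: 100 (length 3)
Average length = Σ p(s) × length(s) = 2.4167 bits


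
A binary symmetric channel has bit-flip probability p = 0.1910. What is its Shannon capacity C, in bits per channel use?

For BSC with error probability p:
C = 1 - H(p) where H(p) is binary entropy
H(0.1910) = -0.1910 × log₂(0.1910) - 0.8090 × log₂(0.8090)
H(p) = 0.7036
C = 1 - 0.7036 = 0.2964 bits/use


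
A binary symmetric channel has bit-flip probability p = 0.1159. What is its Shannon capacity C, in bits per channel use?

For BSC with error probability p:
C = 1 - H(p) where H(p) is binary entropy
H(0.1159) = -0.1159 × log₂(0.1159) - 0.8841 × log₂(0.8841)
H(p) = 0.5175
C = 1 - 0.5175 = 0.4825 bits/use


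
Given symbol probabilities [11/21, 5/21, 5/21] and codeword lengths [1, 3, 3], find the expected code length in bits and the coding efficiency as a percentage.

Average length L = Σ p_i × l_i = 1.9524 bits
Entropy H = 1.4746 bits
Efficiency η = H/L × 100% = 75.53%


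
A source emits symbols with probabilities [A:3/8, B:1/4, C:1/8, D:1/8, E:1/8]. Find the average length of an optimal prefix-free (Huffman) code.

Huffman tree construction:
Combine smallest probabilities repeatedly
Resulting codes:
  A: 11 (length 2)
  B: 01 (length 2)
  C: 100 (length 3)
  D: 101 (length 3)
  E: 00 (length 2)
Average length = Σ p(s) × length(s) = 2.2500 bits


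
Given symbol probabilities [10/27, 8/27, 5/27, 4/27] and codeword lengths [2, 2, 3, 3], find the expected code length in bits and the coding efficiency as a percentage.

Average length L = Σ p_i × l_i = 2.3333 bits
Entropy H = 1.9094 bits
Efficiency η = H/L × 100% = 81.83%


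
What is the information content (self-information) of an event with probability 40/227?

Information content I(x) = -log₂(p(x))
I = -log₂(40/227) = -log₂(0.1762)
I = 2.5046 bits


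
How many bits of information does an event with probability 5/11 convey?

Information content I(x) = -log₂(p(x))
I = -log₂(5/11) = -log₂(0.4545)
I = 1.1375 bits


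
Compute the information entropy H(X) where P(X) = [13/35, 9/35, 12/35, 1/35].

H(X) = -Σ p(x) log₂ p(x)
  -13/35 × log₂(13/35) = 0.5307
  -9/35 × log₂(9/35) = 0.5038
  -12/35 × log₂(12/35) = 0.5295
  -1/35 × log₂(1/35) = 0.1466
H(X) = 1.7106 bits


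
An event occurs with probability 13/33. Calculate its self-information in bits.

Information content I(x) = -log₂(p(x))
I = -log₂(13/33) = -log₂(0.3939)
I = 1.3440 bits


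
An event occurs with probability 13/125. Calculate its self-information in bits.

Information content I(x) = -log₂(p(x))
I = -log₂(13/125) = -log₂(0.1040)
I = 3.2653 bits


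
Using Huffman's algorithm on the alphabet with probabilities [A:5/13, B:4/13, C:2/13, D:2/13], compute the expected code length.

Huffman tree construction:
Combine smallest probabilities repeatedly
Resulting codes:
  A: 0 (length 1)
  B: 10 (length 2)
  C: 110 (length 3)
  D: 111 (length 3)
Average length = Σ p(s) × length(s) = 1.9231 bits


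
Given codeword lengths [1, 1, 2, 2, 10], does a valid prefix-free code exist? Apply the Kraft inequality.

Kraft inequality: Σ 2^(-l_i) ≤ 1 for prefix-free code
Calculating: 2^(-1) + 2^(-1) + 2^(-2) + 2^(-2) + 2^(-10)
= 0.5 + 0.5 + 0.25 + 0.25 + 0.0009765625
= 1.5010
Since 1.5010 > 1, prefix-free code does not exist


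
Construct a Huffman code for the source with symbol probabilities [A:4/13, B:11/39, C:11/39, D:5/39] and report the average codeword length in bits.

Huffman tree construction:
Combine smallest probabilities repeatedly
Resulting codes:
  A: 11 (length 2)
  B: 01 (length 2)
  C: 10 (length 2)
  D: 00 (length 2)
Average length = Σ p(s) × length(s) = 2.0000 bits


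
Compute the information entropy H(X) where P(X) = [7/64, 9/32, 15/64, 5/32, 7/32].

H(X) = -Σ p(x) log₂ p(x)
  -7/64 × log₂(7/64) = 0.3492
  -9/32 × log₂(9/32) = 0.5147
  -15/64 × log₂(15/64) = 0.4906
  -5/32 × log₂(5/32) = 0.4184
  -7/32 × log₂(7/32) = 0.4796
H(X) = 2.2526 bits


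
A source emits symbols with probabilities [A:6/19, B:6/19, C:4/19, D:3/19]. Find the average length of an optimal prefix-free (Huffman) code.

Huffman tree construction:
Combine smallest probabilities repeatedly
Resulting codes:
  A: 10 (length 2)
  B: 11 (length 2)
  C: 01 (length 2)
  D: 00 (length 2)
Average length = Σ p(s) × length(s) = 2.0000 bits


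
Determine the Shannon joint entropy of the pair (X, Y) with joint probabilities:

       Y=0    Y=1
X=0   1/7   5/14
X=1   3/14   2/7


H(X,Y) = -Σ p(x,y) log₂ p(x,y)
  p(0,0)=1/7: -0.1429 × log₂(0.1429) = 0.4011
  p(0,1)=5/14: -0.3571 × log₂(0.3571) = 0.5305
  p(1,0)=3/14: -0.2143 × log₂(0.2143) = 0.4762
  p(1,1)=2/7: -0.2857 × log₂(0.2857) = 0.5164
H(X,Y) = 1.9242 bits


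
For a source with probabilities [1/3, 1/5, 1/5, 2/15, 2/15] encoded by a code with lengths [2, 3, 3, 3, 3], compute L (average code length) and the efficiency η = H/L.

Average length L = Σ p_i × l_i = 2.6667 bits
Entropy H = 2.2323 bits
Efficiency η = H/L × 100% = 83.71%


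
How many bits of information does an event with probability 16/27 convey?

Information content I(x) = -log₂(p(x))
I = -log₂(16/27) = -log₂(0.5926)
I = 0.7549 bits


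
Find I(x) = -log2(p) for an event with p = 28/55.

Information content I(x) = -log₂(p(x))
I = -log₂(28/55) = -log₂(0.5091)
I = 0.9740 bits


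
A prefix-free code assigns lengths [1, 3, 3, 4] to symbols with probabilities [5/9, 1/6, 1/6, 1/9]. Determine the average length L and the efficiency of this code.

Average length L = Σ p_i × l_i = 2.0000 bits
Entropy H = 1.6850 bits
Efficiency η = H/L × 100% = 84.25%


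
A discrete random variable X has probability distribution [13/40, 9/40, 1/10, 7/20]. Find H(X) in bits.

H(X) = -Σ p(x) log₂ p(x)
  -13/40 × log₂(13/40) = 0.5270
  -9/40 × log₂(9/40) = 0.4842
  -1/10 × log₂(1/10) = 0.3322
  -7/20 × log₂(7/20) = 0.5301
H(X) = 1.8735 bits


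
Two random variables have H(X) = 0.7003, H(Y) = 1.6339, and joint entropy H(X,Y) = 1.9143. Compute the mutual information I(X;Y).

I(X;Y) = H(X) + H(Y) - H(X,Y)
I(X;Y) = 0.7003 + 1.6339 - 1.9143 = 0.4199 bits


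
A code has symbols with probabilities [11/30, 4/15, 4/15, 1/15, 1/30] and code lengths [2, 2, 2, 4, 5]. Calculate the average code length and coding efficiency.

Average length L = Σ p_i × l_i = 2.2333 bits
Entropy H = 1.9718 bits
Efficiency η = H/L × 100% = 88.29%


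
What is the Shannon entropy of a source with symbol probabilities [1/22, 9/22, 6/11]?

H(X) = -Σ p(x) log₂ p(x)
  -1/22 × log₂(1/22) = 0.2027
  -9/22 × log₂(9/22) = 0.5275
  -6/11 × log₂(6/11) = 0.4770
H(X) = 1.2072 bits


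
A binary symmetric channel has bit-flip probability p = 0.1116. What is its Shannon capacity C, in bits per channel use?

For BSC with error probability p:
C = 1 - H(p) where H(p) is binary entropy
H(0.1116) = -0.1116 × log₂(0.1116) - 0.8884 × log₂(0.8884)
H(p) = 0.5047
C = 1 - 0.5047 = 0.4953 bits/use


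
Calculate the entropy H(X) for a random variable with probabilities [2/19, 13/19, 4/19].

H(X) = -Σ p(x) log₂ p(x)
  -2/19 × log₂(2/19) = 0.3419
  -13/19 × log₂(13/19) = 0.3746
  -4/19 × log₂(4/19) = 0.4732
H(X) = 1.1897 bits


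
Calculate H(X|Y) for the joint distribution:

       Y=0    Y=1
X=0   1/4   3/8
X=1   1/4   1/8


H(X|Y) = Σ_y p(y) H(X|Y=y)
  p(Y=0) = 1/2, H(X|Y=0) = 1.0000
  p(Y=1) = 1/2, H(X|Y=1) = 0.8113
H(X|Y) = 0.5000×1.0000 + 0.5000×0.8113 = 0.9056 bits


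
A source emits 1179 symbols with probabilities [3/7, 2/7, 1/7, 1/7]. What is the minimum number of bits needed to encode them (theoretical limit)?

Entropy H = 1.8424 bits/symbol
Minimum bits = H × n = 1.8424 × 1179
= 2172.16 bits


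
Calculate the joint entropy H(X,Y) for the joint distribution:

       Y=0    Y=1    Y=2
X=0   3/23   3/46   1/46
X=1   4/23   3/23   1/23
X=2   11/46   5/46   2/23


H(X,Y) = -Σ p(x,y) log₂ p(x,y)
  p(0,0)=3/23: -0.1304 × log₂(0.1304) = 0.3833
  p(0,1)=3/46: -0.0652 × log₂(0.0652) = 0.2569
  p(0,2)=1/46: -0.0217 × log₂(0.0217) = 0.1201
  p(1,0)=4/23: -0.1739 × log₂(0.1739) = 0.4389
  p(1,1)=3/23: -0.1304 × log₂(0.1304) = 0.3833
  p(1,2)=1/23: -0.0435 × log₂(0.0435) = 0.1967
  p(2,0)=11/46: -0.2391 × log₂(0.2391) = 0.4936
  p(2,1)=5/46: -0.1087 × log₂(0.1087) = 0.3480
  p(2,2)=2/23: -0.0870 × log₂(0.0870) = 0.3064
H(X,Y) = 2.9271 bits


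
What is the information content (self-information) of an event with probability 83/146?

Information content I(x) = -log₂(p(x))
I = -log₂(83/146) = -log₂(0.5685)
I = 0.8148 bits


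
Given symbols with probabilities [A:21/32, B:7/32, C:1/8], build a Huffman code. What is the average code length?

Huffman tree construction:
Combine smallest probabilities repeatedly
Resulting codes:
  A: 1 (length 1)
  B: 01 (length 2)
  C: 00 (length 2)
Average length = Σ p(s) × length(s) = 1.3438 bits


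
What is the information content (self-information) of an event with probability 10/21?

Information content I(x) = -log₂(p(x))
I = -log₂(10/21) = -log₂(0.4762)
I = 1.0704 bits


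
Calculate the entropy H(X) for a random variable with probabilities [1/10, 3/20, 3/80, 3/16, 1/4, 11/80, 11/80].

H(X) = -Σ p(x) log₂ p(x)
  -1/10 × log₂(1/10) = 0.3322
  -3/20 × log₂(3/20) = 0.4105
  -3/80 × log₂(3/80) = 0.1776
  -3/16 × log₂(3/16) = 0.4528
  -1/4 × log₂(1/4) = 0.5000
  -11/80 × log₂(11/80) = 0.3936
  -11/80 × log₂(11/80) = 0.3936
H(X) = 2.6604 bits


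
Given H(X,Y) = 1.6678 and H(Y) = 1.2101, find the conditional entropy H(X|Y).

Chain rule: H(X,Y) = H(X|Y) + H(Y)
H(X|Y) = H(X,Y) - H(Y) = 1.6678 - 1.2101 = 0.4577 bits


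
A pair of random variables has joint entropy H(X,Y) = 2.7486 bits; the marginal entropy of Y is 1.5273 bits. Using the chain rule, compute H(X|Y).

Chain rule: H(X,Y) = H(X|Y) + H(Y)
H(X|Y) = H(X,Y) - H(Y) = 2.7486 - 1.5273 = 1.2213 bits


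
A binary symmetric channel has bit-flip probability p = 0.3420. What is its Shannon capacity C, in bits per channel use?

For BSC with error probability p:
C = 1 - H(p) where H(p) is binary entropy
H(0.3420) = -0.3420 × log₂(0.3420) - 0.6580 × log₂(0.6580)
H(p) = 0.9267
C = 1 - 0.9267 = 0.0733 bits/use


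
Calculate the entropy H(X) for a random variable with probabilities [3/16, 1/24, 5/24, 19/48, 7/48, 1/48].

H(X) = -Σ p(x) log₂ p(x)
  -3/16 × log₂(3/16) = 0.4528
  -1/24 × log₂(1/24) = 0.1910
  -5/24 × log₂(5/24) = 0.4715
  -19/48 × log₂(19/48) = 0.5292
  -7/48 × log₂(7/48) = 0.4051
  -1/48 × log₂(1/48) = 0.1164
H(X) = 2.1660 bits


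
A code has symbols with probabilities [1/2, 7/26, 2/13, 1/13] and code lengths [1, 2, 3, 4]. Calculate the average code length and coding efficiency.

Average length L = Σ p_i × l_i = 1.8077 bits
Entropy H = 1.7098 bits
Efficiency η = H/L × 100% = 94.58%


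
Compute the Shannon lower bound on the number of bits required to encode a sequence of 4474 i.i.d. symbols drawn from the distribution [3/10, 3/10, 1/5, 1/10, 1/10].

Entropy H = 2.1710 bits/symbol
Minimum bits = H × n = 2.1710 × 4474
= 9712.83 bits


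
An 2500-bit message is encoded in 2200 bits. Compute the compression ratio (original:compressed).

Compression ratio = Original / Compressed
= 2500 / 2200 = 1.14:1


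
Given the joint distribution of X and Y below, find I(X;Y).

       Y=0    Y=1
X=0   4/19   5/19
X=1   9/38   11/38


H(X) = 0.9980, H(Y) = 0.9920, H(X,Y) = 1.9900
I(X;Y) = H(X) + H(Y) - H(X,Y) = 0.0000 bits


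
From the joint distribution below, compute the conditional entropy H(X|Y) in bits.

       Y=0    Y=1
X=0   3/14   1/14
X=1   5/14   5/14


H(X|Y) = Σ_y p(y) H(X|Y=y)
  p(Y=0) = 4/7, H(X|Y=0) = 0.9544
  p(Y=1) = 3/7, H(X|Y=1) = 0.6500
H(X|Y) = 0.5714×0.9544 + 0.4286×0.6500 = 0.8240 bits


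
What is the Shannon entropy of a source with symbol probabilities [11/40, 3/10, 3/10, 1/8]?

H(X) = -Σ p(x) log₂ p(x)
  -11/40 × log₂(11/40) = 0.5122
  -3/10 × log₂(3/10) = 0.5211
  -3/10 × log₂(3/10) = 0.5211
  -1/8 × log₂(1/8) = 0.3750
H(X) = 1.9294 bits


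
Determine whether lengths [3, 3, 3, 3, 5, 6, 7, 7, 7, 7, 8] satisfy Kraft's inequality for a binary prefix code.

Kraft inequality: Σ 2^(-l_i) ≤ 1 for prefix-free code
Calculating: 2^(-3) + 2^(-3) + 2^(-3) + 2^(-3) + 2^(-5) + 2^(-6) + 2^(-7) + 2^(-7) + 2^(-7) + 2^(-7) + 2^(-8)
= 0.125 + 0.125 + 0.125 + 0.125 + 0.03125 + 0.015625 + 0.0078125 + 0.0078125 + 0.0078125 + 0.0078125 + 0.00390625
= 0.5820
Since 0.5820 ≤ 1, prefix-free code exists


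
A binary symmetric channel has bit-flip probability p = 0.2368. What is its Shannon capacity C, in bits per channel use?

For BSC with error probability p:
C = 1 - H(p) where H(p) is binary entropy
H(0.2368) = -0.2368 × log₂(0.2368) - 0.7632 × log₂(0.7632)
H(p) = 0.7897
C = 1 - 0.7897 = 0.2103 bits/use


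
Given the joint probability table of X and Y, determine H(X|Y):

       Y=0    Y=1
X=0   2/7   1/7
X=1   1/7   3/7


H(X|Y) = Σ_y p(y) H(X|Y=y)
  p(Y=0) = 3/7, H(X|Y=0) = 0.9183
  p(Y=1) = 4/7, H(X|Y=1) = 0.8113
H(X|Y) = 0.4286×0.9183 + 0.5714×0.8113 = 0.8571 bits


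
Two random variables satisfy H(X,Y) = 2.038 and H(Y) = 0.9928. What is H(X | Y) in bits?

Chain rule: H(X,Y) = H(X|Y) + H(Y)
H(X|Y) = H(X,Y) - H(Y) = 2.038 - 0.9928 = 1.0452 bits


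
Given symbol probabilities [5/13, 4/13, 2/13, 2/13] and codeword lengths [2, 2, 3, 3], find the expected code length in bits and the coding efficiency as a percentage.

Average length L = Σ p_i × l_i = 2.3077 bits
Entropy H = 1.8843 bits
Efficiency η = H/L × 100% = 81.65%


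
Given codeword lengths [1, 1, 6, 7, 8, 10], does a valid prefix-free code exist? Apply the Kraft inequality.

Kraft inequality: Σ 2^(-l_i) ≤ 1 for prefix-free code
Calculating: 2^(-1) + 2^(-1) + 2^(-6) + 2^(-7) + 2^(-8) + 2^(-10)
= 0.5 + 0.5 + 0.015625 + 0.0078125 + 0.00390625 + 0.0009765625
= 1.0283
Since 1.0283 > 1, prefix-free code does not exist


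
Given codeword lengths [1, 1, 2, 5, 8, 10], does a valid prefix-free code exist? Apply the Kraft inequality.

Kraft inequality: Σ 2^(-l_i) ≤ 1 for prefix-free code
Calculating: 2^(-1) + 2^(-1) + 2^(-2) + 2^(-5) + 2^(-8) + 2^(-10)
= 0.5 + 0.5 + 0.25 + 0.03125 + 0.00390625 + 0.0009765625
= 1.2861
Since 1.2861 > 1, prefix-free code does not exist


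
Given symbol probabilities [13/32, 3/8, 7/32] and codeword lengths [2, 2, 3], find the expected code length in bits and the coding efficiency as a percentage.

Average length L = Σ p_i × l_i = 2.2188 bits
Entropy H = 1.5382 bits
Efficiency η = H/L × 100% = 69.33%


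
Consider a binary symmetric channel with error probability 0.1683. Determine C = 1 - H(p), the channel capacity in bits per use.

For BSC with error probability p:
C = 1 - H(p) where H(p) is binary entropy
H(0.1683) = -0.1683 × log₂(0.1683) - 0.8317 × log₂(0.8317)
H(p) = 0.6538
C = 1 - 0.6538 = 0.3462 bits/use


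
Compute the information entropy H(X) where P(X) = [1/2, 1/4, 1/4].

H(X) = -Σ p(x) log₂ p(x)
  -1/2 × log₂(1/2) = 0.5000
  -1/4 × log₂(1/4) = 0.5000
  -1/4 × log₂(1/4) = 0.5000
H(X) = 1.5000 bits


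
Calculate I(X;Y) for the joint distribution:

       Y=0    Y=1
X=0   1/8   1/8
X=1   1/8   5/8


H(X) = 0.8113, H(Y) = 0.8113, H(X,Y) = 1.5488
I(X;Y) = H(X) + H(Y) - H(X,Y) = 0.0738 bits


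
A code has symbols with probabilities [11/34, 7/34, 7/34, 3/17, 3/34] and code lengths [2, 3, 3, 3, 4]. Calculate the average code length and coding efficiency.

Average length L = Σ p_i × l_i = 2.7647 bits
Entropy H = 2.2162 bits
Efficiency η = H/L × 100% = 80.16%


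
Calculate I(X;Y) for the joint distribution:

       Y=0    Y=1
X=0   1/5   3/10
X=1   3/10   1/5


H(X) = 1.0000, H(Y) = 1.0000, H(X,Y) = 1.9710
I(X;Y) = H(X) + H(Y) - H(X,Y) = 0.0290 bits


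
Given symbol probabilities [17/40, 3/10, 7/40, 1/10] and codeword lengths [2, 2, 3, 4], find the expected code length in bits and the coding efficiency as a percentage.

Average length L = Σ p_i × l_i = 2.3750 bits
Entropy H = 1.8180 bits
Efficiency η = H/L × 100% = 76.55%


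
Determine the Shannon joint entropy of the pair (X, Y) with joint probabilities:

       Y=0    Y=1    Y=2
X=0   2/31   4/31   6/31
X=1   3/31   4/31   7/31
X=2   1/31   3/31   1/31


H(X,Y) = -Σ p(x,y) log₂ p(x,y)
  p(0,0)=2/31: -0.0645 × log₂(0.0645) = 0.2551
  p(0,1)=4/31: -0.1290 × log₂(0.1290) = 0.3812
  p(0,2)=6/31: -0.1935 × log₂(0.1935) = 0.4586
  p(1,0)=3/31: -0.0968 × log₂(0.0968) = 0.3261
  p(1,1)=4/31: -0.1290 × log₂(0.1290) = 0.3812
  p(1,2)=7/31: -0.2258 × log₂(0.2258) = 0.4848
  p(2,0)=1/31: -0.0323 × log₂(0.0323) = 0.1598
  p(2,1)=3/31: -0.0968 × log₂(0.0968) = 0.3261
  p(2,2)=1/31: -0.0323 × log₂(0.0323) = 0.1598
H(X,Y) = 2.9326 bits


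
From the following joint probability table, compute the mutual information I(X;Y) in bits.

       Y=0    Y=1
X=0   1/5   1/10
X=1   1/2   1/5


H(X) = 0.8813, H(Y) = 0.8813, H(X,Y) = 1.7610
I(X;Y) = H(X) + H(Y) - H(X,Y) = 0.0016 bits


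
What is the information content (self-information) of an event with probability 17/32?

Information content I(x) = -log₂(p(x))
I = -log₂(17/32) = -log₂(0.5312)
I = 0.9125 bits


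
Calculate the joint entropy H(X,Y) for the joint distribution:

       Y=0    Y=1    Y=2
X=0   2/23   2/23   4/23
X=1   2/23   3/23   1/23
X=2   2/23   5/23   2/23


H(X,Y) = -Σ p(x,y) log₂ p(x,y)
  p(0,0)=2/23: -0.0870 × log₂(0.0870) = 0.3064
  p(0,1)=2/23: -0.0870 × log₂(0.0870) = 0.3064
  p(0,2)=4/23: -0.1739 × log₂(0.1739) = 0.4389
  p(1,0)=2/23: -0.0870 × log₂(0.0870) = 0.3064
  p(1,1)=3/23: -0.1304 × log₂(0.1304) = 0.3833
  p(1,2)=1/23: -0.0435 × log₂(0.0435) = 0.1967
  p(2,0)=2/23: -0.0870 × log₂(0.0870) = 0.3064
  p(2,1)=5/23: -0.2174 × log₂(0.2174) = 0.4786
  p(2,2)=2/23: -0.0870 × log₂(0.0870) = 0.3064
H(X,Y) = 3.0295 bits


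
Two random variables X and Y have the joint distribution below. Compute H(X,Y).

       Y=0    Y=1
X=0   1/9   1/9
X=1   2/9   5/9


H(X,Y) = -Σ p(x,y) log₂ p(x,y)
  p(0,0)=1/9: -0.1111 × log₂(0.1111) = 0.3522
  p(0,1)=1/9: -0.1111 × log₂(0.1111) = 0.3522
  p(1,0)=2/9: -0.2222 × log₂(0.2222) = 0.4822
  p(1,1)=5/9: -0.5556 × log₂(0.5556) = 0.4711
H(X,Y) = 1.6577 bits


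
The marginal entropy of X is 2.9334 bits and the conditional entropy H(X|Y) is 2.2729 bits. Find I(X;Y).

I(X;Y) = H(X) - H(X|Y)
I(X;Y) = 2.9334 - 2.2729 = 0.6605 bits


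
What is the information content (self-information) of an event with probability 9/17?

Information content I(x) = -log₂(p(x))
I = -log₂(9/17) = -log₂(0.5294)
I = 0.9175 bits


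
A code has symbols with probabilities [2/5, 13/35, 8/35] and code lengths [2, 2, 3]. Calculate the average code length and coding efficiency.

Average length L = Σ p_i × l_i = 2.2286 bits
Entropy H = 1.5462 bits
Efficiency η = H/L × 100% = 69.38%


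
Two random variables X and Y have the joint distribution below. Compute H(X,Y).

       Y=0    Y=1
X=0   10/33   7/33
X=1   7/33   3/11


H(X,Y) = -Σ p(x,y) log₂ p(x,y)
  p(0,0)=10/33: -0.3030 × log₂(0.3030) = 0.5220
  p(0,1)=7/33: -0.2121 × log₂(0.2121) = 0.4745
  p(1,0)=7/33: -0.2121 × log₂(0.2121) = 0.4745
  p(1,1)=3/11: -0.2727 × log₂(0.2727) = 0.5112
H(X,Y) = 1.9822 bits


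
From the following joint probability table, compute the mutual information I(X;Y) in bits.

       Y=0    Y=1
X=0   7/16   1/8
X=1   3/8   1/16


H(X) = 0.9887, H(Y) = 0.6962, H(X,Y) = 1.6774
I(X;Y) = H(X) + H(Y) - H(X,Y) = 0.0075 bits


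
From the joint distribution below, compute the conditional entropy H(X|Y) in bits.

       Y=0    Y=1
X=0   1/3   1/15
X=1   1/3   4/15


H(X|Y) = Σ_y p(y) H(X|Y=y)
  p(Y=0) = 2/3, H(X|Y=0) = 1.0000
  p(Y=1) = 1/3, H(X|Y=1) = 0.7219
H(X|Y) = 0.6667×1.0000 + 0.3333×0.7219 = 0.9073 bits


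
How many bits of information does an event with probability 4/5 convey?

Information content I(x) = -log₂(p(x))
I = -log₂(4/5) = -log₂(0.8000)
I = 0.3219 bits


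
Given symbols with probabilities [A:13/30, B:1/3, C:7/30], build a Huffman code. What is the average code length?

Huffman tree construction:
Combine smallest probabilities repeatedly
Resulting codes:
  A: 0 (length 1)
  B: 11 (length 2)
  C: 10 (length 2)
Average length = Σ p(s) × length(s) = 1.5667 bits


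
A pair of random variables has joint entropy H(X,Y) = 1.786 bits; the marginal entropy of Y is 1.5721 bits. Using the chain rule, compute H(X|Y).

Chain rule: H(X,Y) = H(X|Y) + H(Y)
H(X|Y) = H(X,Y) - H(Y) = 1.786 - 1.5721 = 0.2139 bits


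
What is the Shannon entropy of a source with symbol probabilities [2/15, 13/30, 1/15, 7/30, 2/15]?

H(X) = -Σ p(x) log₂ p(x)
  -2/15 × log₂(2/15) = 0.3876
  -13/30 × log₂(13/30) = 0.5228
  -1/15 × log₂(1/15) = 0.2605
  -7/30 × log₂(7/30) = 0.4899
  -2/15 × log₂(2/15) = 0.3876
H(X) = 2.0483 bits


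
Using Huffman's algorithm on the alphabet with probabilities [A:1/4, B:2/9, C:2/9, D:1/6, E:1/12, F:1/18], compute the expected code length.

Huffman tree construction:
Combine smallest probabilities repeatedly
Resulting codes:
  A: 10 (length 2)
  B: 00 (length 2)
  C: 01 (length 2)
  D: 111 (length 3)
  E: 1101 (length 4)
  F: 1100 (length 4)
Average length = Σ p(s) × length(s) = 2.4444 bits


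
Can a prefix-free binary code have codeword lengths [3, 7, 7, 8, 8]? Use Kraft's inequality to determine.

Kraft inequality: Σ 2^(-l_i) ≤ 1 for prefix-free code
Calculating: 2^(-3) + 2^(-7) + 2^(-7) + 2^(-8) + 2^(-8)
= 0.125 + 0.0078125 + 0.0078125 + 0.00390625 + 0.00390625
= 0.1484
Since 0.1484 ≤ 1, prefix-free code exists


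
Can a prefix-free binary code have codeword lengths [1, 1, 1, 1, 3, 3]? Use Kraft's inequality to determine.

Kraft inequality: Σ 2^(-l_i) ≤ 1 for prefix-free code
Calculating: 2^(-1) + 2^(-1) + 2^(-1) + 2^(-1) + 2^(-3) + 2^(-3)
= 0.5 + 0.5 + 0.5 + 0.5 + 0.125 + 0.125
= 2.2500
Since 2.2500 > 1, prefix-free code does not exist


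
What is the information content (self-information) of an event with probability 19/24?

Information content I(x) = -log₂(p(x))
I = -log₂(19/24) = -log₂(0.7917)
I = 0.3370 bits


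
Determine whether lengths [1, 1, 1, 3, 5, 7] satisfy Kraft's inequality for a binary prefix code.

Kraft inequality: Σ 2^(-l_i) ≤ 1 for prefix-free code
Calculating: 2^(-1) + 2^(-1) + 2^(-1) + 2^(-3) + 2^(-5) + 2^(-7)
= 0.5 + 0.5 + 0.5 + 0.125 + 0.03125 + 0.0078125
= 1.6641
Since 1.6641 > 1, prefix-free code does not exist


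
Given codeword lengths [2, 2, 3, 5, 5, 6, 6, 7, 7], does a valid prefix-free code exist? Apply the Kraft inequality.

Kraft inequality: Σ 2^(-l_i) ≤ 1 for prefix-free code
Calculating: 2^(-2) + 2^(-2) + 2^(-3) + 2^(-5) + 2^(-5) + 2^(-6) + 2^(-6) + 2^(-7) + 2^(-7)
= 0.25 + 0.25 + 0.125 + 0.03125 + 0.03125 + 0.015625 + 0.015625 + 0.0078125 + 0.0078125
= 0.7344
Since 0.7344 ≤ 1, prefix-free code exists


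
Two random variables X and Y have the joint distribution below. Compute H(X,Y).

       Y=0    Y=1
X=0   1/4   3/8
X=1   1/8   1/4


H(X,Y) = -Σ p(x,y) log₂ p(x,y)
  p(0,0)=1/4: -0.2500 × log₂(0.2500) = 0.5000
  p(0,1)=3/8: -0.3750 × log₂(0.3750) = 0.5306
  p(1,0)=1/8: -0.1250 × log₂(0.1250) = 0.3750
  p(1,1)=1/4: -0.2500 × log₂(0.2500) = 0.5000
H(X,Y) = 1.9056 bits


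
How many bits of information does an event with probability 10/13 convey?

Information content I(x) = -log₂(p(x))
I = -log₂(10/13) = -log₂(0.7692)
I = 0.3785 bits


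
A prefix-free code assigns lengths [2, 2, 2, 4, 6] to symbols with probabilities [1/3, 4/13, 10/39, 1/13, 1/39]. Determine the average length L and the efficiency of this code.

Average length L = Σ p_i × l_i = 2.2564 bits
Entropy H = 1.9752 bits
Efficiency η = H/L × 100% = 87.54%


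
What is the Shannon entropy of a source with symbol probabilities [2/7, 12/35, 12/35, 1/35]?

H(X) = -Σ p(x) log₂ p(x)
  -2/7 × log₂(2/7) = 0.5164
  -12/35 × log₂(12/35) = 0.5295
  -12/35 × log₂(12/35) = 0.5295
  -1/35 × log₂(1/35) = 0.1466
H(X) = 1.7219 bits


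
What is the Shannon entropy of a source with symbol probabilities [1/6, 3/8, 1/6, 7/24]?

H(X) = -Σ p(x) log₂ p(x)
  -1/6 × log₂(1/6) = 0.4308
  -3/8 × log₂(3/8) = 0.5306
  -1/6 × log₂(1/6) = 0.4308
  -7/24 × log₂(7/24) = 0.5185
H(X) = 1.9108 bits


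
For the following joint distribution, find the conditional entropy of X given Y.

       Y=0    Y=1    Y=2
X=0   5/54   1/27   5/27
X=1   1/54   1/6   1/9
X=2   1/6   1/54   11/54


H(X|Y) = Σ_y p(y) H(X|Y=y)
  p(Y=0) = 5/18, H(X|Y=0) = 1.2310
  p(Y=1) = 2/9, H(X|Y=1) = 1.0409
  p(Y=2) = 1/2, H(X|Y=2) = 1.5407
H(X|Y) = 0.2778×1.2310 + 0.2222×1.0409 + 0.5000×1.5407 = 1.3436 bits


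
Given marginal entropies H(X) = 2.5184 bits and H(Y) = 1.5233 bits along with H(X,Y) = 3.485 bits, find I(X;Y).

I(X;Y) = H(X) + H(Y) - H(X,Y)
I(X;Y) = 2.5184 + 1.5233 - 3.485 = 0.5567 bits


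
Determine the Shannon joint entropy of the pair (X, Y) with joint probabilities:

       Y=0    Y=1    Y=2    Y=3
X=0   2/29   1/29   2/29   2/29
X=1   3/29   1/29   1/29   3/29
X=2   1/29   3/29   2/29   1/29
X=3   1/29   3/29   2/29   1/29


H(X,Y) = -Σ p(x,y) log₂ p(x,y)
  p(0,0)=2/29: -0.0690 × log₂(0.0690) = 0.2661
  p(0,1)=1/29: -0.0345 × log₂(0.0345) = 0.1675
  p(0,2)=2/29: -0.0690 × log₂(0.0690) = 0.2661
  p(0,3)=2/29: -0.0690 × log₂(0.0690) = 0.2661
  p(1,0)=3/29: -0.1034 × log₂(0.1034) = 0.3386
  p(1,1)=1/29: -0.0345 × log₂(0.0345) = 0.1675
  p(1,2)=1/29: -0.0345 × log₂(0.0345) = 0.1675
  p(1,3)=3/29: -0.1034 × log₂(0.1034) = 0.3386
  p(2,0)=1/29: -0.0345 × log₂(0.0345) = 0.1675
  p(2,1)=3/29: -0.1034 × log₂(0.1034) = 0.3386
  p(2,2)=2/29: -0.0690 × log₂(0.0690) = 0.2661
  p(2,3)=1/29: -0.0345 × log₂(0.0345) = 0.1675
  p(3,0)=1/29: -0.0345 × log₂(0.0345) = 0.1675
  p(3,1)=3/29: -0.1034 × log₂(0.1034) = 0.3386
  p(3,2)=2/29: -0.0690 × log₂(0.0690) = 0.2661
  p(3,3)=1/29: -0.0345 × log₂(0.0345) = 0.1675
H(X,Y) = 3.8573 bits


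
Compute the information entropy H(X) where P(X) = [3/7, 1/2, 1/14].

H(X) = -Σ p(x) log₂ p(x)
  -3/7 × log₂(3/7) = 0.5239
  -1/2 × log₂(1/2) = 0.5000
  -1/14 × log₂(1/14) = 0.2720
H(X) = 1.2958 bits


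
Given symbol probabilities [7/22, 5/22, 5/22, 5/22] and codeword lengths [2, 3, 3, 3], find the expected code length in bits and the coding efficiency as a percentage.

Average length L = Σ p_i × l_i = 2.6818 bits
Entropy H = 1.9830 bits
Efficiency η = H/L × 100% = 73.94%


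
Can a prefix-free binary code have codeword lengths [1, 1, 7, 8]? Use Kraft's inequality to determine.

Kraft inequality: Σ 2^(-l_i) ≤ 1 for prefix-free code
Calculating: 2^(-1) + 2^(-1) + 2^(-7) + 2^(-8)
= 0.5 + 0.5 + 0.0078125 + 0.00390625
= 1.0117
Since 1.0117 > 1, prefix-free code does not exist


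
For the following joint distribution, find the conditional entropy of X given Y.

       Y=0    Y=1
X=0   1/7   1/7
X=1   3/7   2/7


H(X|Y) = Σ_y p(y) H(X|Y=y)
  p(Y=0) = 4/7, H(X|Y=0) = 0.8113
  p(Y=1) = 3/7, H(X|Y=1) = 0.9183
H(X|Y) = 0.5714×0.8113 + 0.4286×0.9183 = 0.8571 bits


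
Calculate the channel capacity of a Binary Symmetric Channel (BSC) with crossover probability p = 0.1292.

For BSC with error probability p:
C = 1 - H(p) where H(p) is binary entropy
H(0.1292) = -0.1292 × log₂(0.1292) - 0.8708 × log₂(0.8708)
H(p) = 0.5552
C = 1 - 0.5552 = 0.4448 bits/use


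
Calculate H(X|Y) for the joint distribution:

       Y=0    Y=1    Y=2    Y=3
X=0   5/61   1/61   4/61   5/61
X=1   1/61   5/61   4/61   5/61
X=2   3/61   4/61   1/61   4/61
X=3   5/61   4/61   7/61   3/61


H(X|Y) = Σ_y p(y) H(X|Y=y)
  p(Y=0) = 14/61, H(X|Y=0) = 1.8092
  p(Y=1) = 14/61, H(X|Y=1) = 1.8352
  p(Y=2) = 16/61, H(X|Y=2) = 1.7718
  p(Y=3) = 17/61, H(X|Y=3) = 1.9713
H(X|Y) = 0.2295×1.8092 + 0.2295×1.8352 + 0.2623×1.7718 + 0.2787×1.9713 = 1.8505 bits


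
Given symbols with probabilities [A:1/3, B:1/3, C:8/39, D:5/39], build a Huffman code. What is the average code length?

Huffman tree construction:
Combine smallest probabilities repeatedly
Resulting codes:
  A: 10 (length 2)
  B: 11 (length 2)
  C: 01 (length 2)
  D: 00 (length 2)
Average length = Σ p(s) × length(s) = 2.0000 bits


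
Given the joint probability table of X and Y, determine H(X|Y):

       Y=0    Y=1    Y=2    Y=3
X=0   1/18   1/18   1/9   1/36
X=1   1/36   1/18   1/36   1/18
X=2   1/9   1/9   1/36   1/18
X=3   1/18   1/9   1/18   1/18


H(X|Y) = Σ_y p(y) H(X|Y=y)
  p(Y=0) = 1/4, H(X|Y=0) = 1.8366
  p(Y=1) = 1/3, H(X|Y=1) = 1.9183
  p(Y=2) = 2/9, H(X|Y=2) = 1.7500
  p(Y=3) = 7/36, H(X|Y=3) = 1.9502
H(X|Y) = 0.2500×1.8366 + 0.3333×1.9183 + 0.2222×1.7500 + 0.1944×1.9502 = 1.8667 bits


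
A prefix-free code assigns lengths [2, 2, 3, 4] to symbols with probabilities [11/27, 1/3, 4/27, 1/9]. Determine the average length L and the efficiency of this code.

Average length L = Σ p_i × l_i = 2.3704 bits
Entropy H = 1.8164 bits
Efficiency η = H/L × 100% = 76.63%


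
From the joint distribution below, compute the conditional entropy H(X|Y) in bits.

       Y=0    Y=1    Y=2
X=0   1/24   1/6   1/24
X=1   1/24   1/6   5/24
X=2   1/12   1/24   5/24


H(X|Y) = Σ_y p(y) H(X|Y=y)
  p(Y=0) = 1/6, H(X|Y=0) = 1.5000
  p(Y=1) = 3/8, H(X|Y=1) = 1.3921
  p(Y=2) = 11/24, H(X|Y=2) = 1.3486
H(X|Y) = 0.1667×1.5000 + 0.3750×1.3921 + 0.4583×1.3486 = 1.3902 bits


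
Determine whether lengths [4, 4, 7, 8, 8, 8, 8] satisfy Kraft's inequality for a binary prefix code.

Kraft inequality: Σ 2^(-l_i) ≤ 1 for prefix-free code
Calculating: 2^(-4) + 2^(-4) + 2^(-7) + 2^(-8) + 2^(-8) + 2^(-8) + 2^(-8)
= 0.0625 + 0.0625 + 0.0078125 + 0.00390625 + 0.00390625 + 0.00390625 + 0.00390625
= 0.1484
Since 0.1484 ≤ 1, prefix-free code exists


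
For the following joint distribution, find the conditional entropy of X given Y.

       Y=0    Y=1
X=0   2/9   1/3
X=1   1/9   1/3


H(X|Y) = Σ_y p(y) H(X|Y=y)
  p(Y=0) = 1/3, H(X|Y=0) = 0.9183
  p(Y=1) = 2/3, H(X|Y=1) = 1.0000
H(X|Y) = 0.3333×0.9183 + 0.6667×1.0000 = 0.9728 bits


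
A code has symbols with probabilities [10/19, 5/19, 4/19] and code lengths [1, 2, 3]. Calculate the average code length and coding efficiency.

Average length L = Σ p_i × l_i = 1.6842 bits
Entropy H = 1.4675 bits
Efficiency η = H/L × 100% = 87.13%


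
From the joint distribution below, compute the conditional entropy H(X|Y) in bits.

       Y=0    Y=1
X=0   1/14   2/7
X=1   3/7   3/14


H(X|Y) = Σ_y p(y) H(X|Y=y)
  p(Y=0) = 1/2, H(X|Y=0) = 0.5917
  p(Y=1) = 1/2, H(X|Y=1) = 0.9852
H(X|Y) = 0.5000×0.5917 + 0.5000×0.9852 = 0.7885 bits


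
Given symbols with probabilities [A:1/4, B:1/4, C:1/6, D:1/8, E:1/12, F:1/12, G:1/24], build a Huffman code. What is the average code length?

Huffman tree construction:
Combine smallest probabilities repeatedly
Resulting codes:
  A: 01 (length 2)
  B: 10 (length 2)
  C: 111 (length 3)
  D: 001 (length 3)
  E: 1101 (length 4)
  F: 000 (length 3)
  G: 1100 (length 4)
Average length = Σ p(s) × length(s) = 2.6250 bits


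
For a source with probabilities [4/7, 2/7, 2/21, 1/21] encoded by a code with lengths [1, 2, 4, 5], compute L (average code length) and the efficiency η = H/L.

Average length L = Σ p_i × l_i = 1.7619 bits
Entropy H = 1.5100 bits
Efficiency η = H/L × 100% = 85.70%


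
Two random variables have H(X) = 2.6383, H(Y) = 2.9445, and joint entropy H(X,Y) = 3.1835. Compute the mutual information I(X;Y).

I(X;Y) = H(X) + H(Y) - H(X,Y)
I(X;Y) = 2.6383 + 2.9445 - 3.1835 = 2.3993 bits


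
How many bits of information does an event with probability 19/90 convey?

Information content I(x) = -log₂(p(x))
I = -log₂(19/90) = -log₂(0.2111)
I = 2.2439 bits


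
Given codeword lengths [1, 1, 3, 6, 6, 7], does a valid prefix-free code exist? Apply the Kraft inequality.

Kraft inequality: Σ 2^(-l_i) ≤ 1 for prefix-free code
Calculating: 2^(-1) + 2^(-1) + 2^(-3) + 2^(-6) + 2^(-6) + 2^(-7)
= 0.5 + 0.5 + 0.125 + 0.015625 + 0.015625 + 0.0078125
= 1.1641
Since 1.1641 > 1, prefix-free code does not exist


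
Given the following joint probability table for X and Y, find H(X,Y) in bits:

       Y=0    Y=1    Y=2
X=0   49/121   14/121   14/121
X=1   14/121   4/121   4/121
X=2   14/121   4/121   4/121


H(X,Y) = -Σ p(x,y) log₂ p(x,y)
  p(0,0)=49/121: -0.4050 × log₂(0.4050) = 0.5281
  p(0,1)=14/121: -0.1157 × log₂(0.1157) = 0.3600
  p(0,2)=14/121: -0.1157 × log₂(0.1157) = 0.3600
  p(1,0)=14/121: -0.1157 × log₂(0.1157) = 0.3600
  p(1,1)=4/121: -0.0331 × log₂(0.0331) = 0.1626
  p(1,2)=4/121: -0.0331 × log₂(0.0331) = 0.1626
  p(2,0)=14/121: -0.1157 × log₂(0.1157) = 0.3600
  p(2,1)=4/121: -0.0331 × log₂(0.0331) = 0.1626
  p(2,2)=4/121: -0.0331 × log₂(0.0331) = 0.1626
H(X,Y) = 2.6186 bits


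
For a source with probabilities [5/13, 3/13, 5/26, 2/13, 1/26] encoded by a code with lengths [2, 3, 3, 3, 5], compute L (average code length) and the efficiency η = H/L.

Average length L = Σ p_i × l_i = 2.6923 bits
Entropy H = 2.0720 bits
Efficiency η = H/L × 100% = 76.96%


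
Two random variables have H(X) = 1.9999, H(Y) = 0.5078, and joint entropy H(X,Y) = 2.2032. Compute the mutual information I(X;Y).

I(X;Y) = H(X) + H(Y) - H(X,Y)
I(X;Y) = 1.9999 + 0.5078 - 2.2032 = 0.3045 bits


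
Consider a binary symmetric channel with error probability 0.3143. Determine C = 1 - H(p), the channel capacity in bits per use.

For BSC with error probability p:
C = 1 - H(p) where H(p) is binary entropy
H(0.3143) = -0.3143 × log₂(0.3143) - 0.6857 × log₂(0.6857)
H(p) = 0.8981
C = 1 - 0.8981 = 0.1019 bits/use


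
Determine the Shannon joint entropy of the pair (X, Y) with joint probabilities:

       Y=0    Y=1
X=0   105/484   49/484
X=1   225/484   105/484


H(X,Y) = -Σ p(x,y) log₂ p(x,y)
  p(0,0)=105/484: -0.2169 × log₂(0.2169) = 0.4783
  p(0,1)=49/484: -0.1012 × log₂(0.1012) = 0.3345
  p(1,0)=225/484: -0.4649 × log₂(0.4649) = 0.5137
  p(1,1)=105/484: -0.2169 × log₂(0.2169) = 0.4783
H(X,Y) = 1.8048 bits


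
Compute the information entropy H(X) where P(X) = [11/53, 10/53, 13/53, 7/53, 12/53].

H(X) = -Σ p(x) log₂ p(x)
  -11/53 × log₂(11/53) = 0.4708
  -10/53 × log₂(10/53) = 0.4540
  -13/53 × log₂(13/53) = 0.4973
  -7/53 × log₂(7/53) = 0.3857
  -12/53 × log₂(12/53) = 0.4852
H(X) = 2.2930 bits


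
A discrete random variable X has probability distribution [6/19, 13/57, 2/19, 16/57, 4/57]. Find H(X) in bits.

H(X) = -Σ p(x) log₂ p(x)
  -6/19 × log₂(6/19) = 0.5251
  -13/57 × log₂(13/57) = 0.4863
  -2/19 × log₂(2/19) = 0.3419
  -16/57 × log₂(16/57) = 0.5145
  -4/57 × log₂(4/57) = 0.2690
H(X) = 2.1369 bits


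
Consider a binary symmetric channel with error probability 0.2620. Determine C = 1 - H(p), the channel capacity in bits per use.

For BSC with error probability p:
C = 1 - H(p) where H(p) is binary entropy
H(0.2620) = -0.2620 × log₂(0.2620) - 0.7380 × log₂(0.7380)
H(p) = 0.8297
C = 1 - 0.8297 = 0.1703 bits/use


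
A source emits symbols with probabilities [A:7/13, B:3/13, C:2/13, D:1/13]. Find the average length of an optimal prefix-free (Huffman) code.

Huffman tree construction:
Combine smallest probabilities repeatedly
Resulting codes:
  A: 1 (length 1)
  B: 00 (length 2)
  C: 011 (length 3)
  D: 010 (length 3)
Average length = Σ p(s) × length(s) = 1.6923 bits


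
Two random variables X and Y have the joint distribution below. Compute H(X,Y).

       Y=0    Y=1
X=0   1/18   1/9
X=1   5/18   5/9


H(X,Y) = -Σ p(x,y) log₂ p(x,y)
  p(0,0)=1/18: -0.0556 × log₂(0.0556) = 0.2317
  p(0,1)=1/9: -0.1111 × log₂(0.1111) = 0.3522
  p(1,0)=5/18: -0.2778 × log₂(0.2778) = 0.5133
  p(1,1)=5/9: -0.5556 × log₂(0.5556) = 0.4711
H(X,Y) = 1.5683 bits
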